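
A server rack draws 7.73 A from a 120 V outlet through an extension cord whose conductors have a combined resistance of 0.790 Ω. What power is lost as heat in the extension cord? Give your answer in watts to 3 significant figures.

47.2 W

Only the current and the line resistance are needed for the I²R loss.
The extension cord carries the full 7.73 A.
P_line = I² R_line = (7.730)² × 0.790 = 47.20 W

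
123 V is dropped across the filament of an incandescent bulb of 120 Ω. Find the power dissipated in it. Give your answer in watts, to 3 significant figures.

We know the drop across the element and its resistance — P = V²/R, one step.
P = (123 V)² / 120 Ω = 126.1 W

126 W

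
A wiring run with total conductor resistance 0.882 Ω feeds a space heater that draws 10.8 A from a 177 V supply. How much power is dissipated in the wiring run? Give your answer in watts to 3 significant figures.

103 W

Only the current and the line resistance are needed for the I²R loss.
The wiring run carries the full 10.8 A.
P_line = I² R_line = (10.80)² × 0.882 = 102.9 W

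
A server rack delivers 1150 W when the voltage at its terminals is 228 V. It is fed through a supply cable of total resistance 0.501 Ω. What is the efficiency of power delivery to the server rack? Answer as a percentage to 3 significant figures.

I = P / V = 1150 / 228 = 5.044 A through the supply cable.
P_line = I² R_line = (5.044)² × 0.501 = 12.75 W
P_source = P_load + P_line = 1150 + 12.75 = 1163 W
η = P_load / P_source = 1150 / 1163 = 0.9890

98.9 %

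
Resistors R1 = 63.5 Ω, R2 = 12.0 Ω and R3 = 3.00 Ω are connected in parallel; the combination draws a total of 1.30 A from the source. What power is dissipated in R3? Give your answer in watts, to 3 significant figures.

Parallel branches share V, not I — compute V via R_eq, then use V²/R for the target branch.
1/R_eq = 1/63.5 + 1/12.0 + 1/3.00 ⇒ R_eq = 2.313 Ω
V = I_total × R_eq = 1.300 × 2.313 = 3.006 V
P_R3 = V² / R3 = (3.006)² / 3.00 = 3.013 W

3.01 W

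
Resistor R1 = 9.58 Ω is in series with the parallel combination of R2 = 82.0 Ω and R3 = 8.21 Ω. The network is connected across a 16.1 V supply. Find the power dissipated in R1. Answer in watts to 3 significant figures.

Reduce the parallel pair to R_p first; the network is then a simple series string.
R_p = (82.0×8.21)/(82.0+8.21) = 7.463 Ω
R_total = 9.58 + 7.463 = 17.04 Ω
I = V / R_total = 16.1 / 17.04 = 0.9447 A
R1 carries the full series current, so P = I²R.
P_R1 = (0.9447)² × 9.58 = 8.549 W

8.55 W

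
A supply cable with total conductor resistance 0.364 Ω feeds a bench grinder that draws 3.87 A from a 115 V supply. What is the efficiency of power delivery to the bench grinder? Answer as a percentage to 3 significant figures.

98.8 %

The supply cable carries the full 3.87 A.
P_line = I² R_line = (3.870)² × 0.364 = 5.452 W
P_source = V I = 115 × 3.870 = 445.1 W; P_load = 439.6 W
η = P_load / P_source = 439.6 / 445.1 = 0.9878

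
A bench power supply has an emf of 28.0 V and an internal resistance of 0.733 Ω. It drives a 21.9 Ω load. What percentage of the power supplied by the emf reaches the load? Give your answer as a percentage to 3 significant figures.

η = P_load/(P_load+P_int) = I²R/(I²R+I²r) = R/(R+r) — the I² cancels for series elements.
η = R / (R + r) = 21.9 / (21.9 + 0.733) = 0.9676

96.8 %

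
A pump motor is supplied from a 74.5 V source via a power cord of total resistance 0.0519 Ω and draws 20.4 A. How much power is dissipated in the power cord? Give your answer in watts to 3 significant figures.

21.6 W

The power cord and load are in series, so the same current flows in both; the loss is I²R_line.
The power cord carries the full 20.4 A.
P_line = I² R_line = (20.40)² × 0.0519 = 21.60 W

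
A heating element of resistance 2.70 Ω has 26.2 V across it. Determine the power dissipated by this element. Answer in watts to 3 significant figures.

254 W

We know the drop across the element and its resistance — P = V²/R, one step.
P = (26.2 V)² / 2.70 Ω = 254.2 W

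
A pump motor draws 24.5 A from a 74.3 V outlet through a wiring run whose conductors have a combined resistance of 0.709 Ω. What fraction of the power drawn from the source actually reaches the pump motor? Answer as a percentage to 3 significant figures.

76.6 %

The wiring run carries the full 24.5 A.
P_line = I² R_line = (24.50)² × 0.709 = 425.6 W
P_source = V I = 74.3 × 24.50 = 1820 W; P_load = 1395 W
η = P_load / P_source = 1395 / 1820 = 0.7662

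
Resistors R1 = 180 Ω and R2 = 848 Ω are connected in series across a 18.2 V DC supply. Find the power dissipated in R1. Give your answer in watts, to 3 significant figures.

Every series element carries the same I. Get I from the total resistance, then P = I² × R1.
R_total = 180 + 848 = 1028 Ω
I = V / R_total = 18.2 / 1028 = 0.01770 A
P_R1 = I² × R1 = (0.01770)² × 180 = 0.05642 W

0.0564 W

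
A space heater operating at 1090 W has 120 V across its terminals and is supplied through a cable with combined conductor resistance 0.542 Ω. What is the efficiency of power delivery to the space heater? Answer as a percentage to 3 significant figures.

I = P / V = 1090 / 120 = 9.083 A through the cable.
P_line = I² R_line = (9.083)² × 0.542 = 44.72 W
P_source = P_load + P_line = 1090 + 44.72 = 1135 W
η = P_load / P_source = 1090 / 1135 = 0.9606

96.1 %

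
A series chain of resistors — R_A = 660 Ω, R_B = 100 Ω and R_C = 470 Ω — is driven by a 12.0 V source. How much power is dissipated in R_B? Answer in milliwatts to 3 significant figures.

9.52 mW

Every series element carries the same I. Get I from the total resistance, then P = I² × R_B.
R_total = 660 + 100 + 470 = 1230 Ω
I = V / R_total = 12.0 / 1230 = 0.009756 A
P_R_B = I² × R_B = (0.009756)² × 100 = 0.009518 W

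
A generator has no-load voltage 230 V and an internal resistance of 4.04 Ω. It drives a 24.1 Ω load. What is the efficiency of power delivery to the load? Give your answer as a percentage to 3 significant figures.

Both r and R carry the same current, so the power split is just the resistance split: η = R/(R+r).
η = R / (R + r) = 24.1 / (24.1 + 4.04) = 0.8564

85.6 %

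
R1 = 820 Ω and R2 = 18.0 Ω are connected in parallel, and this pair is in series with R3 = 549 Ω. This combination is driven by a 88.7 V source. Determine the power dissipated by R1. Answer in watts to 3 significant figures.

0.00927 W

Collapse the R1‖R2 pair into one equivalent R_p; then R_p and R3 form a series string.
R_p = (820×18.0)/(820+18.0) = 17.61 Ω
R_total = R_p + 549 = 17.61 + 549 = 566.6 Ω
I = V / R_total = 88.7 / 566.6 = 0.1565 A
Voltage across the parallel pair: V_p = I × R_p = 0.1565 × 17.61 = 2.757 V
Use P = V²/R for R1 with V = V_p.
P_R1 = (2.757)² / 820 = 0.009271 W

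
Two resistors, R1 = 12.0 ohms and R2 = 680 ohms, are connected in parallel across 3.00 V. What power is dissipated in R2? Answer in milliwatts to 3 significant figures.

Parallel branches share the same voltage; P = V²/R gives the branch power in one step.
P_R2 = V² / R2 = (3.00)² / 680 Ω = 0.01324 W

13.2 mW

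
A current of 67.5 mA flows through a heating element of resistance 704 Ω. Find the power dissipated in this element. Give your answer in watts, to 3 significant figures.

3.21 W

Knowing I and R, the power is just I²R — no need to find V first.
P = (0.06750 A)² × 704 Ω = 3.208 W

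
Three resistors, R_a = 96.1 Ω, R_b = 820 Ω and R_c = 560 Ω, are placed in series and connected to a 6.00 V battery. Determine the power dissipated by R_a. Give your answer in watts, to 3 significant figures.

Series elements share the same current, so find I first, then use P = I²R.
R_total = 96.1 + 820 + 560 = 1476 Ω
I = V / R_total = 6.00 / 1476 = 0.004065 A
P_R_a = I² × R_a = (0.004065)² × 96.1 = 0.001588 W

0.00159 W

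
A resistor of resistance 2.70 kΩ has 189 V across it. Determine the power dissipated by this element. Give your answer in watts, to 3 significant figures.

13.2 W

With V across and R both known, P = V²/R gives the dissipation directly.
P = (189 V)² / 2700 Ω = 13.23 W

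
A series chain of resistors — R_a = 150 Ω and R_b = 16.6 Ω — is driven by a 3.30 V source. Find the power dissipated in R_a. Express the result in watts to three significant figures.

Series elements share the same current, so find I first, then use P = I²R.
R_total = 150 + 16.6 = 166.6 Ω
I = V / R_total = 3.30 / 166.6 = 0.01981 A
P_R_a = I² × R_a = (0.01981)² × 150 = 0.05885 W

0.0589 W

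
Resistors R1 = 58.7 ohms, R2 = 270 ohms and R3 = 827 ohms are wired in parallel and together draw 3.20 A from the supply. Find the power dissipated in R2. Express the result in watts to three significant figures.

78.7 W

Only the total current is stated, so first find the parallel equivalent to get the voltage across the combination.
1/R_eq = 1/58.7 + 1/270 + 1/827 ⇒ R_eq = 45.56 Ω
V = I_total × R_eq = 3.200 × 45.56 = 145.8 V
P_R2 = V² / R2 = (145.8)² / 270 = 78.73 W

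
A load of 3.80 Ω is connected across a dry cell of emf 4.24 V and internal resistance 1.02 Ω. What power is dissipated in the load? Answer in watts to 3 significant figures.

2.94 W

Load and internal resistance form a series loop — compute the loop current, then the load power via I²R.
I = ε / (r + R) = 4.24 / (1.02 + 3.80) = 0.8797 A
P_load = I² R = (0.8797)² × 3.80 = 2.941 W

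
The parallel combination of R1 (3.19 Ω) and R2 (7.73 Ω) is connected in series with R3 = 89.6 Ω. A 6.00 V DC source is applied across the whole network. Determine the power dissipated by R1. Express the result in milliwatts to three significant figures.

Combine R1 and R2 into their parallel equivalent first, reducing the network to two series resistors.
R_p = (3.19×7.73)/(3.19+7.73) = 2.258 Ω
R_total = R_p + 89.6 = 2.258 + 89.6 = 91.86 Ω
I = V / R_total = 6.00 / 91.86 = 0.06532 A
Voltage across the parallel pair: V_p = I × R_p = 0.06532 × 2.258 = 0.1475 V
R1 sits across V_p; its power is V_p²/R.
P_R1 = (0.1475)² / 3.19 = 0.006820 W

6.82 mW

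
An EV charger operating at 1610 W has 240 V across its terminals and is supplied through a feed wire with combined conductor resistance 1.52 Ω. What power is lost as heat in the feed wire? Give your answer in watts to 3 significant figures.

Only the current and the line resistance are needed for the I²R loss.
I = P / V = 1610 / 240 = 6.708 A through the feed wire.
P_line = I² R_line = (6.708)² × 1.52 = 68.40 W

68.4 W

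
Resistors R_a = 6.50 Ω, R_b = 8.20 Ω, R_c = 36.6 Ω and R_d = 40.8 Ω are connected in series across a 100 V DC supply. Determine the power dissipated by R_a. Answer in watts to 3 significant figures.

Series elements share the same current, so find I first, then use P = I²R.
R_total = 6.50 + 8.20 + 36.6 + 40.8 = 92.10 Ω
I = V / R_total = 100 / 92.10 = 1.086 A
P_R_a = I² × R_a = (1.086)² × 6.50 = 7.663 W

7.66 W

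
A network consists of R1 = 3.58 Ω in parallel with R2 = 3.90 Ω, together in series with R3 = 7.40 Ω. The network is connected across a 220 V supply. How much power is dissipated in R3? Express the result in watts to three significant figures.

4170 W

First find R_p for the parallel pair, then treat R_p + R3 as a series loop.
R_p = (3.58×3.90)/(3.58+3.90) = 1.867 Ω
R_total = R_p + 7.40 = 1.867 + 7.40 = 9.267 Ω
I = V / R_total = 220 / 9.267 = 23.74 A
R3 is the series element, so its power is I²R.
P_R3 = (23.74)² × 7.40 = 4171 W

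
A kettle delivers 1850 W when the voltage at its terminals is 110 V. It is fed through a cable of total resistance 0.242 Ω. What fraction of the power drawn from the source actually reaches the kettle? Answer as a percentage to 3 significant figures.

I = P / V = 1850 / 110 = 16.82 A through the cable.
P_line = I² R_line = (16.82)² × 0.242 = 68.45 W
P_source = P_load + P_line = 1850 + 68.45 = 1918 W
η = P_load / P_source = 1850 / 1918 = 0.9643

96.4 %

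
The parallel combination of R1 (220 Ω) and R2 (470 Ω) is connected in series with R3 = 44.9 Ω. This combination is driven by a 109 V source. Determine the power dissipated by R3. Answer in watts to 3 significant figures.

Collapse the R1‖R2 pair into one equivalent R_p; then R_p and R3 form a series string.
R_p = (220×470)/(220+470) = 149.9 Ω
R_total = R_p + 44.9 = 149.9 + 44.9 = 194.8 Ω
I = V / R_total = 109 / 194.8 = 0.5597 A
R3 is the series element, so its power is I²R.
P_R3 = (0.5597)² × 44.9 = 14.06 W

14.1 W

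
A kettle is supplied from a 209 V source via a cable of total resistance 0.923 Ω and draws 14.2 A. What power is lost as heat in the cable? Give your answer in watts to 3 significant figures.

Only the current and the line resistance are needed for the I²R loss.
The cable carries the full 14.2 A.
P_line = I² R_line = (14.20)² × 0.923 = 186.1 W

186 W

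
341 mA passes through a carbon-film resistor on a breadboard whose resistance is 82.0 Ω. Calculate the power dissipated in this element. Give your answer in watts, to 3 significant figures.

9.54 W

Current and resistance are given, so P = I²R is the direct form.
P = (0.3410 A)² × 82.0 Ω = 9.535 W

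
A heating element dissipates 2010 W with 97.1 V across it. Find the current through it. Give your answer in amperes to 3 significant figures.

20.7 A

From P = V I = I²R = V²/R, with the two given quantities we get I = P / V.
I = 2010 / 97.1 = 20.70 A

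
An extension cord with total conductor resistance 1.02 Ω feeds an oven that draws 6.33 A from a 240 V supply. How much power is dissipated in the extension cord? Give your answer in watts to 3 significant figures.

40.9 W

The extension cord is a series resistance carrying the load current; its dissipation is I²R_line.
The extension cord carries the full 6.33 A.
P_line = I² R_line = (6.330)² × 1.02 = 40.87 W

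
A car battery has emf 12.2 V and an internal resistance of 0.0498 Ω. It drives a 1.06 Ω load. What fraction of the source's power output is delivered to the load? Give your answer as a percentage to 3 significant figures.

95.5 %

Both r and R carry the same current, so the power split is just the resistance split: η = R/(R+r).
η = R / (R + r) = 1.06 / (1.06 + 0.0498) = 0.9551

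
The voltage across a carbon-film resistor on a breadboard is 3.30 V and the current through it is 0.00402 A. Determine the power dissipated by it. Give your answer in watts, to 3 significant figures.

V and I are known directly — P = V I, no intermediate step needed.
P = 3.30 V × 0.004020 A = 0.01327 W

0.0133 W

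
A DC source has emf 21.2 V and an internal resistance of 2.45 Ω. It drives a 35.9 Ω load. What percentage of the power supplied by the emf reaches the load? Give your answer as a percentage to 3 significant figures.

93.6 %

Efficiency is P_load / P_total. With a series r and R sharing the same I, P = I²R for each, so η = R/(R+r).
η = R / (R + r) = 35.9 / (35.9 + 2.45) = 0.9361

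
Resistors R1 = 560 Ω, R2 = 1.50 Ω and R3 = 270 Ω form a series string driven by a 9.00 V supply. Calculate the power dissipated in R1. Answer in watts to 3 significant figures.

In a series string the same current flows through every resistor — find that current, then P = I²R for the one we want.
R_total = 560 + 1.50 + 270 = 831.5 Ω
I = V / R_total = 9.00 / 831.5 = 0.01082 A
P_R1 = I² × R1 = (0.01082)² × 560 = 0.06561 W

0.0656 W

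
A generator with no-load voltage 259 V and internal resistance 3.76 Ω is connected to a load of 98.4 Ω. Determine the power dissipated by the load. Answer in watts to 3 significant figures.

632 W

With r and R in series, I = ε/(r+R); the load dissipates I²R.
I = ε / (r + R) = 259 / (3.76 + 98.4) = 2.535 A
P_load = I² R = (2.535)² × 98.4 = 632.5 W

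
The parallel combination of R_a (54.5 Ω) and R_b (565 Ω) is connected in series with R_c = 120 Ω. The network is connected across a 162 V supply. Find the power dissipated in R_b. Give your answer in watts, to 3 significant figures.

Combine R_a and R_b into their parallel equivalent first, reducing the network to two series resistors.
R_p = (54.5×565)/(54.5+565) = 49.71 Ω
R_total = R_p + 120 = 49.71 + 120 = 169.7 Ω
I = V / R_total = 162 / 169.7 = 0.9546 A
Voltage across the parallel pair: V_p = I × R_p = 0.9546 × 49.71 = 47.45 V
R_b has V_p across it, so P = V_p²/R_b.
P_R_b = (47.45)² / 565 = 3.985 W

3.98 W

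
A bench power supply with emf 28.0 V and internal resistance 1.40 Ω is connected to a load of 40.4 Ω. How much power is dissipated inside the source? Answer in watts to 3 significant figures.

0.628 W

r is in series with the load, so it carries the full circuit current — the loss in it is I²r.
I = ε / (r + R) = 28.0 / (1.40 + 40.4) = 0.6699 A
P_int = I² r = (0.6699)² × 1.40 = 0.6282 W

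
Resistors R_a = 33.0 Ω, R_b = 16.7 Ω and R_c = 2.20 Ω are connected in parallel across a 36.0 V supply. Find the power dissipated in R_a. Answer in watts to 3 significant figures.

Every branch has 36.0 V across it, so for R_a the power is simply V²/R.
P_R_a = V² / R_a = (36.0)² / 33.0 Ω = 39.27 W

39.3 W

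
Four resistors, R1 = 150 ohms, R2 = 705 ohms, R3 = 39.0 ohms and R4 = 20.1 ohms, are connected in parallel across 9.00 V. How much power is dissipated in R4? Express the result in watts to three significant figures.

4.03 W

Each parallel branch sees the full supply voltage, so P = V²/R applies directly to the target branch.
P_R4 = V² / R4 = (9.00)² / 20.1 Ω = 4.030 W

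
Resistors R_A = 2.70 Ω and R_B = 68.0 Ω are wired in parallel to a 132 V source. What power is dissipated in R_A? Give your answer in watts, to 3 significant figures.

Parallel branches share the same voltage; P = V²/R gives the branch power in one step.
P_R_A = V² / R_A = (132)² / 2.70 Ω = 6453 W

6450 W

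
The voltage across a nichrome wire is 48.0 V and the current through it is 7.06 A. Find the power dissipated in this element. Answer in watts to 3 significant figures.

Since both terminal voltage and current are stated, P = V I gives the power in one step.
P = 48.0 V × 7.060 A = 338.9 W

339 W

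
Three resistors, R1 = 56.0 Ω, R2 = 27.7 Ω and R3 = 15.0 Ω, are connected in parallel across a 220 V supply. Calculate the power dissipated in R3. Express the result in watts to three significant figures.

3230 W

Every branch has 220 V across it, so for R3 the power is simply V²/R.
P_R3 = V² / R3 = (220)² / 15.0 Ω = 3227 W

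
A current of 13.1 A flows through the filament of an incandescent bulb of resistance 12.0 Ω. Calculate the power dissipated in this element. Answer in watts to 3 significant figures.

The current through and the resistance of the element are both given; use P = I²R.
P = (13.10 A)² × 12.0 Ω = 2059 W

2060 W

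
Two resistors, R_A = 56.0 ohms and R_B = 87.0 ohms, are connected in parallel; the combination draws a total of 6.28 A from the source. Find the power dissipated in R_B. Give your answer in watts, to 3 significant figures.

526 W

The branches share the same voltage, but only the total current is given — find V from the equivalent resistance first.
1/R_eq = 1/56.0 + 1/87.0 ⇒ R_eq = 34.07 Ω
V = I_total × R_eq = 6.280 × 34.07 = 214.0 V
P_R_B = V² / R_B = (214.0)² / 87.0 = 526.2 W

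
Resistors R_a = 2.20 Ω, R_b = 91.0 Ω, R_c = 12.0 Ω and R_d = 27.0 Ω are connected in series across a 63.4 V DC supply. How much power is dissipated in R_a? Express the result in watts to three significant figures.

0.506 W

Every series element carries the same I. Get I from the total resistance, then P = I² × R_a.
R_total = 2.20 + 91.0 + 12.0 + 27.0 = 132.2 Ω
I = V / R_total = 63.4 / 132.2 = 0.4796 A
P_R_a = I² × R_a = (0.4796)² × 2.20 = 0.5060 W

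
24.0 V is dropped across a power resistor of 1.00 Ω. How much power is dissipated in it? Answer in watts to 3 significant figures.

We know the drop across the element and its resistance — P = V²/R, one step.
P = (24.0 V)² / 1.00 Ω = 576.0 W

576 W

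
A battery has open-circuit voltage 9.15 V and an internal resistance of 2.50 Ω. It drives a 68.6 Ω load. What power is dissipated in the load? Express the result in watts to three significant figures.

1.14 W

Find the circuit current first, then P = I²R for the load (series elements share I).
I = ε / (r + R) = 9.15 / (2.50 + 68.6) = 0.1287 A
P_load = I² R = (0.1287)² × 68.6 = 1.136 W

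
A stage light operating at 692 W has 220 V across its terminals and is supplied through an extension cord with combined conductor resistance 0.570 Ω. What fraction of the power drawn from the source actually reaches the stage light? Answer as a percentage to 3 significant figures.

99.2 %

I = P / V = 692 / 220 = 3.145 A through the extension cord.
P_line = I² R_line = (3.145)² × 0.570 = 5.640 W
P_source = P_load + P_line = 692.0 + 5.640 = 697.6 W
η = P_load / P_source = 692.0 / 697.6 = 0.9919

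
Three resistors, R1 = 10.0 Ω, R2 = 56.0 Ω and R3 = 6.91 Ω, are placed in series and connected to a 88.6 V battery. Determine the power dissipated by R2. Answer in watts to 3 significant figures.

The current is common to all series resistors; compute it, then apply P = I²R for the target.
R_total = 10.0 + 56.0 + 6.91 = 72.91 Ω
I = V / R_total = 88.6 / 72.91 = 1.215 A
P_R2 = I² × R2 = (1.215)² × 56.0 = 82.70 W

82.7 W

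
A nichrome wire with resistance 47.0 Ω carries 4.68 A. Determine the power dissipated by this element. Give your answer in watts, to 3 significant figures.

Current and resistance are given, so P = I²R is the direct form.
P = (4.680 A)² × 47.0 Ω = 1029 W

1030 W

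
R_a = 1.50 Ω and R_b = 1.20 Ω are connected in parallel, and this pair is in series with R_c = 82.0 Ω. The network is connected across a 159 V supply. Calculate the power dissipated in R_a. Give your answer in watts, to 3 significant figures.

First find R_p for the parallel pair, then treat R_p + R_c as a series loop.
R_p = (1.50×1.20)/(1.50+1.20) = 0.6667 Ω
R_total = R_p + 82.0 = 0.6667 + 82.0 = 82.67 Ω
I = V / R_total = 159 / 82.67 = 1.923 A
Voltage across the parallel pair: V_p = I × R_p = 1.923 × 0.6667 = 1.282 V
R_a sits across V_p; its power is V_p²/R.
P_R_a = (1.282)² / 1.50 = 1.096 W

1.10 W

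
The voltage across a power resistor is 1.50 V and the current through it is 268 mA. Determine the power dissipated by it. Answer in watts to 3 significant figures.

0.402 W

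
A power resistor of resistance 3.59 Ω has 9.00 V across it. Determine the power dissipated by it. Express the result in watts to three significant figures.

We know the drop across the element and its resistance — P = V²/R, one step.
P = (9.00 V)² / 3.59 Ω = 22.56 W

22.6 W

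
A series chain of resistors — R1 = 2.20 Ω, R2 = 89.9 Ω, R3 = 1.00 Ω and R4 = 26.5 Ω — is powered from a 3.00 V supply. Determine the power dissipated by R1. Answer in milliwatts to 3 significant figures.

1.38 mW

Series elements share the same current, so find I first, then use P = I²R.
R_total = 2.20 + 89.9 + 1.00 + 26.5 = 119.6 Ω
I = V / R_total = 3.00 / 119.6 = 0.02508 A
P_R1 = I² × R1 = (0.02508)² × 2.20 = 0.001384 W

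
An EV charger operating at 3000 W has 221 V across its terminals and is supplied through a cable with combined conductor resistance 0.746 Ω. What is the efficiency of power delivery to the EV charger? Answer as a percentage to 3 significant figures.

I = P / V = 3000 / 221 = 13.57 A through the cable.
P_line = I² R_line = (13.57)² × 0.746 = 137.5 W
P_source = P_load + P_line = 3000 + 137.5 = 3137 W
η = P_load / P_source = 3000 / 3137 = 0.9562

95.6 %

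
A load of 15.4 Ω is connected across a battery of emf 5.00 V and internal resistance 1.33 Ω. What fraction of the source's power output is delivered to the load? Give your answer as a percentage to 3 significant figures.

Efficiency is P_load / P_total. With a series r and R sharing the same I, P = I²R for each, so η = R/(R+r).
η = R / (R + r) = 15.4 / (15.4 + 1.33) = 0.9205

92.1 %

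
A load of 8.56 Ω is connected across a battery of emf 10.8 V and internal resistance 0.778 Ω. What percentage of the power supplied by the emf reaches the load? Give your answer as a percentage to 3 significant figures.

Both r and R carry the same current, so the power split is just the resistance split: η = R/(R+r).
η = R / (R + r) = 8.56 / (8.56 + 0.778) = 0.9167

91.7 %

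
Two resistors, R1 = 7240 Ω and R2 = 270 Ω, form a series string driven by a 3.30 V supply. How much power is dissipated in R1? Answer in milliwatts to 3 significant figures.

Series elements share the same current, so find I first, then use P = I²R.
R_total = 7240 + 270 = 7510 Ω
I = V / R_total = 3.30 / 7510 = 0.0004394 A
P_R1 = I² × R1 = (0.0004394)² × 7240 = 0.001398 W

1.40 mW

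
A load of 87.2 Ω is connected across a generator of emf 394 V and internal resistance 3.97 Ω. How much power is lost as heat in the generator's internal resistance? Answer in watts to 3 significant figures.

74.1 W

r is in series with the load, so it carries the full circuit current — the loss in it is I²r.
I = ε / (r + R) = 394 / (3.97 + 87.2) = 4.322 A
P_int = I² r = (4.322)² × 3.97 = 74.14 W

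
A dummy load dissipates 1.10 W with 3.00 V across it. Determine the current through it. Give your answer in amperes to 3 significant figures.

0.367 A

Rearranging the power relation for the two known quantities gives I = P / V.
I = 1.10 / 3.00 = 0.3667 A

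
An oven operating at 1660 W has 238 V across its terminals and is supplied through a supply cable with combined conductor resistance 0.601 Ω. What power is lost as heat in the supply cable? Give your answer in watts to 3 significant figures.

Only the current and the line resistance are needed for the I²R loss.
I = P / V = 1660 / 238 = 6.975 A through the supply cable.
P_line = I² R_line = (6.975)² × 0.601 = 29.24 W

29.2 W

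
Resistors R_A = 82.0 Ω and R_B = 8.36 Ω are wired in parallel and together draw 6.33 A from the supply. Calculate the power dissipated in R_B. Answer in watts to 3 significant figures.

276 W

Only the total current is stated, so first find the parallel equivalent to get the voltage across the combination.
1/R_eq = 1/82.0 + 1/8.36 ⇒ R_eq = 7.587 Ω
V = I_total × R_eq = 6.330 × 7.587 = 48.02 V
P_R_B = V² / R_B = (48.02)² / 8.36 = 275.9 W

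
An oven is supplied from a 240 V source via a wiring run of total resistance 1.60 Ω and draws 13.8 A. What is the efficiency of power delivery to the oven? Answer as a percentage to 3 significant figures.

The wiring run carries the full 13.8 A.
P_line = I² R_line = (13.80)² × 1.60 = 304.7 W
P_source = V I = 240 × 13.80 = 3312 W; P_load = 3007 W
η = P_load / P_source = 3007 / 3312 = 0.9080

90.8 %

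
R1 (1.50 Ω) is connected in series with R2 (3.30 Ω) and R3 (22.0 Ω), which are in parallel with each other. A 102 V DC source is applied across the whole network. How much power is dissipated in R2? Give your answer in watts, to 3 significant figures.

1360 W

Collapse R2‖R3 to a single equivalent, reducing the network to two series elements.
R_p = (3.30×22.0)/(3.30+22.0) = 2.870 Ω
R_total = 1.50 + 2.870 = 4.370 Ω
I = V / R_total = 102 / 4.370 = 23.34 A
Voltage across the parallel pair: V_p = I × R_p = 23.34 × 2.870 = 66.99 V
R2 sees V_p directly, so P = V_p² / R2.
P_R2 = (66.99)² / 3.30 = 1360 W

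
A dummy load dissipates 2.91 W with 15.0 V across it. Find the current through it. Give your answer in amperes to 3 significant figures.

0.194 A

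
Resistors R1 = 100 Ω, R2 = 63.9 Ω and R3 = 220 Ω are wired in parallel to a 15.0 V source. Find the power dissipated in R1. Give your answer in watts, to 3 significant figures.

2.25 W

Every branch has 15.0 V across it, so for R1 the power is simply V²/R.
P_R1 = V² / R1 = (15.0)² / 100 Ω = 2.250 W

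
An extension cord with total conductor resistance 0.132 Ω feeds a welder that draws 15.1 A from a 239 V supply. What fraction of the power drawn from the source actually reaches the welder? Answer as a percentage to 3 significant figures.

99.2 %

The extension cord carries the full 15.1 A.
P_line = I² R_line = (15.10)² × 0.132 = 30.10 W
P_source = V I = 239 × 15.10 = 3609 W; P_load = 3579 W
η = P_load / P_source = 3579 / 3609 = 0.9917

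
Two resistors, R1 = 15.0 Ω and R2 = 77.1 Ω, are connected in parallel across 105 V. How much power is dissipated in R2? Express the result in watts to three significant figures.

143 W

R2 sits directly across the source, so P = V²/R with V = 105 V.
P_R2 = V² / R2 = (105)² / 77.1 Ω = 143.0 W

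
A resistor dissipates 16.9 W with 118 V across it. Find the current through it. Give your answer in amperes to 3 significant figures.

0.143 A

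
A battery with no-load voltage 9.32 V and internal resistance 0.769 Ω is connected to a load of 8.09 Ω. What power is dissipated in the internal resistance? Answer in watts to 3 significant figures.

r is in series with the load, so it carries the full circuit current — the loss in it is I²r.
I = ε / (r + R) = 9.32 / (0.769 + 8.09) = 1.052 A
P_int = I² r = (1.052)² × 0.769 = 0.8511 W

0.851 W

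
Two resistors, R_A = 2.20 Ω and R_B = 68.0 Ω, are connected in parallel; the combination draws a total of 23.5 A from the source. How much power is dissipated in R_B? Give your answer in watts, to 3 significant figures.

Parallel branches share V, not I — compute V via R_eq, then use V²/R for the target branch.
1/R_eq = 1/2.20 + 1/68.0 ⇒ R_eq = 2.131 Ω
V = I_total × R_eq = 23.50 × 2.131 = 50.08 V
P_R_B = V² / R_B = (50.08)² / 68.0 = 36.88 W

36.9 W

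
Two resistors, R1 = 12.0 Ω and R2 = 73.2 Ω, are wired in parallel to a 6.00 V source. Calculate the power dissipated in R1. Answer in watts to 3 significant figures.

3.00 W

R1 sits directly across the source, so P = V²/R with V = 6.00 V.
P_R1 = V² / R1 = (6.00)² / 12.0 Ω = 3.000 W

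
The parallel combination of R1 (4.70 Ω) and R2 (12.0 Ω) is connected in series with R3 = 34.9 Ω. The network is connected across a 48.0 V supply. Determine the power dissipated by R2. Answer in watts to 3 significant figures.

1.49 W

Combine R1 and R2 into their parallel equivalent first, reducing the network to two series resistors.
R_p = (4.70×12.0)/(4.70+12.0) = 3.377 Ω
R_total = R_p + 34.9 = 3.377 + 34.9 = 38.28 Ω
I = V / R_total = 48.0 / 38.28 = 1.254 A
Voltage across the parallel pair: V_p = I × R_p = 1.254 × 3.377 = 4.235 V
R2 sits across V_p; its power is V_p²/R.
P_R2 = (4.235)² / 12.0 = 1.495 W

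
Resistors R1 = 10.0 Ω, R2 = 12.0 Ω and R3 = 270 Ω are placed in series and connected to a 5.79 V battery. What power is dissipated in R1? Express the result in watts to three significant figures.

Every series element carries the same I. Get I from the total resistance, then P = I² × R1.
R_total = 10.0 + 12.0 + 270 = 292.0 Ω
I = V / R_total = 5.79 / 292.0 = 0.01983 A
P_R1 = I² × R1 = (0.01983)² × 10.0 = 0.003932 W

0.00393 W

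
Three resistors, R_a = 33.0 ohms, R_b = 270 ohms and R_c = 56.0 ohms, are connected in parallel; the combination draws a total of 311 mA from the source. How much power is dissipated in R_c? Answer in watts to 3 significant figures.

We need the common branch voltage; get it from I_total × R_eq, then P = V²/R for the branch.
1/R_eq = 1/33.0 + 1/270 + 1/56.0 ⇒ R_eq = 19.28 Ω
V = I_total × R_eq = 0.3110 × 19.28 = 5.996 V
P_R_c = V² / R_c = (5.996)² / 56.0 = 0.6421 W

0.642 W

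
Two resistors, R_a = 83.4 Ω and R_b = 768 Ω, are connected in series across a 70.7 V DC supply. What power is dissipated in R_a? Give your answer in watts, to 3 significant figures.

Series elements share the same current, so find I first, then use P = I²R.
R_total = 83.4 + 768 = 851.4 Ω
I = V / R_total = 70.7 / 851.4 = 0.08304 A
P_R_a = I² × R_a = (0.08304)² × 83.4 = 0.5751 W

0.575 W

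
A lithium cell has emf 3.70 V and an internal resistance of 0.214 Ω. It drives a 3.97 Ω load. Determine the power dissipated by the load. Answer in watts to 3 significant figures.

3.10 W

With r and R in series, I = ε/(r+R); the load dissipates I²R.
I = ε / (r + R) = 3.70 / (0.214 + 3.97) = 0.8843 A
P_load = I² R = (0.8843)² × 3.97 = 3.105 W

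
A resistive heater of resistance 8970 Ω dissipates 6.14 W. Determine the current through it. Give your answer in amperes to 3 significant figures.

Rearranging the power relation for the two known quantities gives I = √(P / R).
I = √(6.14 / 8970) = 0.02616 A

0.0262 A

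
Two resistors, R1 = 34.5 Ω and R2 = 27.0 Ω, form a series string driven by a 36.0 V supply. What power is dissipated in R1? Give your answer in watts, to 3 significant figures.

11.8 W

Every series element carries the same I. Get I from the total resistance, then P = I² × R1.
R_total = 34.5 + 27.0 = 61.50 Ω
I = V / R_total = 36.0 / 61.50 = 0.5854 A
P_R1 = I² × R1 = (0.5854)² × 34.5 = 11.82 W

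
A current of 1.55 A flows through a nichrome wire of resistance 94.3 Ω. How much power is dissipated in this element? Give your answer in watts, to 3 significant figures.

With I and R stated, P = I²R applies in one step.
P = (1.550 A)² × 94.3 Ω = 226.6 W

227 W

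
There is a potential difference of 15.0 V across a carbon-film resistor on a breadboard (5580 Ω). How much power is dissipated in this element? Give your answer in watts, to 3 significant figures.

0.0403 W

With V across and R both known, P = V²/R gives the dissipation directly.
P = (15.0 V)² / 5580 Ω = 0.04032 W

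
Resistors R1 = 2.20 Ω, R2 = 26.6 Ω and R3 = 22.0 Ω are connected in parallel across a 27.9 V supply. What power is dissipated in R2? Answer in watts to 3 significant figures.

29.3 W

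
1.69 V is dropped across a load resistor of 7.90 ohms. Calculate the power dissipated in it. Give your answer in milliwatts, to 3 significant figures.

V and R are stated; P = V²/R avoids computing the current.
P = (1.69 V)² / 7.90 Ω = 0.3615 W

362 mW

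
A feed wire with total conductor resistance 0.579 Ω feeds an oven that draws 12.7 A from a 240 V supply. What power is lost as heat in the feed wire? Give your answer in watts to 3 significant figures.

93.4 W

The feed wire and load are in series, so the same current flows in both; the loss is I²R_line.
The feed wire carries the full 12.7 A.
P_line = I² R_line = (12.70)² × 0.579 = 93.39 W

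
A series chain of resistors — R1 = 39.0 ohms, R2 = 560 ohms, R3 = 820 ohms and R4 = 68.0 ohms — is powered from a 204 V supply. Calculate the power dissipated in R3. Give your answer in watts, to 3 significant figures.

Every series element carries the same I. Get I from the total resistance, then P = I² × R3.
R_total = 39.0 + 560 + 820 + 68.0 = 1487 Ω
I = V / R_total = 204 / 1487 = 0.1372 A
P_R3 = I² × R3 = (0.1372)² × 820 = 15.43 W

15.4 W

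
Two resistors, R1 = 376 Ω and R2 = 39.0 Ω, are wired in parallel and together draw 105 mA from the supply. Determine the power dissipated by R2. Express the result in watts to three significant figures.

Parallel branches share V, not I — compute V via R_eq, then use V²/R for the target branch.
1/R_eq = 1/376 + 1/39.0 ⇒ R_eq = 35.33 Ω
V = I_total × R_eq = 0.1050 × 35.33 = 3.710 V
P_R2 = V² / R2 = (3.710)² / 39.0 = 0.3530 W

0.353 W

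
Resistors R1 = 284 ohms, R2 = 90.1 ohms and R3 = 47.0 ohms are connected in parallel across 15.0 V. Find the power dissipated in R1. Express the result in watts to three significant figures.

0.792 W

Every branch has 15.0 V across it, so for R1 the power is simply V²/R.
P_R1 = V² / R1 = (15.0)² / 284 Ω = 0.7923 W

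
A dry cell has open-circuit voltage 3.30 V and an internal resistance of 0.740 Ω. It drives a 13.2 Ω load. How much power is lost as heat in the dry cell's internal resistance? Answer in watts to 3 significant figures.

r is in series with the load, so it carries the full circuit current — the loss in it is I²r.
I = ε / (r + R) = 3.30 / (0.740 + 13.2) = 0.2367 A
P_int = I² r = (0.2367)² × 0.740 = 0.04147 W

0.0415 W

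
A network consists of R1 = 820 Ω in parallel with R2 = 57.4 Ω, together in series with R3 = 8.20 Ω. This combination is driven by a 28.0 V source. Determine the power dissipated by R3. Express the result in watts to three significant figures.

1.68 W

Reduce the parallel combination to a single R_p; the circuit then becomes R_p in series with the remaining resistor.
R_p = (820×57.4)/(820+57.4) = 53.64 Ω
R_total = R_p + 8.20 = 53.64 + 8.20 = 61.84 Ω
I = V / R_total = 28.0 / 61.84 = 0.4527 A
All the supply current flows through R3; use P = I²R3.
P_R3 = (0.4527)² × 8.20 = 1.681 W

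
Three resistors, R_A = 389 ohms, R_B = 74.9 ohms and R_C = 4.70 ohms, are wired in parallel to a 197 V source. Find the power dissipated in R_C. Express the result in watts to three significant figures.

8260 W

Each parallel branch sees the full supply voltage, so P = V²/R applies directly to the target branch.
P_R_C = V² / R_C = (197)² / 4.70 Ω = 8257 W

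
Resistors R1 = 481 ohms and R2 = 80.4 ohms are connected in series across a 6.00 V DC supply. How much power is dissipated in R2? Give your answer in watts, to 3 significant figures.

Series elements share the same current, so find I first, then use P = I²R.
R_total = 481 + 80.4 = 561.4 Ω
I = V / R_total = 6.00 / 561.4 = 0.01069 A
P_R2 = I² × R2 = (0.01069)² × 80.4 = 0.009184 W

0.00918 W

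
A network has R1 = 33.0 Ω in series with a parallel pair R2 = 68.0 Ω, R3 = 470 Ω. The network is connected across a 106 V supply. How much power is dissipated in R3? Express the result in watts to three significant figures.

9.88 W

Reduce the parallel pair to R_p first; the network is then a simple series string.
R_p = (68.0×470)/(68.0+470) = 59.41 Ω
R_total = 33.0 + 59.41 = 92.41 Ω
I = V / R_total = 106 / 92.41 = 1.147 A
Voltage across the parallel pair: V_p = I × R_p = 1.147 × 59.41 = 68.14 V
R3 sees V_p directly, so P = V_p² / R3.
P_R3 = (68.14)² / 470 = 9.880 W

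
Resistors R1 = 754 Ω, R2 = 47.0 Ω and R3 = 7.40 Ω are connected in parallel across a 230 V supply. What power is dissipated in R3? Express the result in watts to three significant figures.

7150 W

R3 sits directly across the source, so P = V²/R with V = 230 V.
P_R3 = V² / R3 = (230)² / 7.40 Ω = 7149 W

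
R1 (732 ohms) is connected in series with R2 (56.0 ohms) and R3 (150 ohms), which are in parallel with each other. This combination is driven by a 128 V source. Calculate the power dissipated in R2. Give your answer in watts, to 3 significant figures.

Replace R2 and R3 with their parallel equivalent so the circuit becomes R1 in series with R_p.
R_p = (56.0×150)/(56.0+150) = 40.78 Ω
R_total = 732 + 40.78 = 772.8 Ω
I = V / R_total = 128 / 772.8 = 0.1656 A
Voltage across the parallel pair: V_p = I × R_p = 0.1656 × 40.78 = 6.754 V
R2 sees V_p directly, so P = V_p² / R2.
P_R2 = (6.754)² / 56.0 = 0.8146 W

0.815 W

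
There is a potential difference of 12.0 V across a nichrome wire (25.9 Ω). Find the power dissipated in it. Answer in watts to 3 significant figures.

With V across and R both known, P = V²/R gives the dissipation directly.
P = (12.0 V)² / 25.9 Ω = 5.560 W

5.56 W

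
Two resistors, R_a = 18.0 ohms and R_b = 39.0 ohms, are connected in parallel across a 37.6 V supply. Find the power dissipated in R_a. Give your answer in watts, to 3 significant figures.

R_a sits directly across the source, so P = V²/R with V = 37.6 V.
P_R_a = V² / R_a = (37.6)² / 18.0 Ω = 78.54 W

78.5 W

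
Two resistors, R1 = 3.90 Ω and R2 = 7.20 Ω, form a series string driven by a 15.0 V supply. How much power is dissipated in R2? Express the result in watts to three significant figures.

Since the resistors are in series they all carry the loop current I = V/R_total; the power in any one is I²R.
R_total = 3.90 + 7.20 = 11.10 Ω
I = V / R_total = 15.0 / 11.10 = 1.351 A
P_R2 = I² × R2 = (1.351)² × 7.20 = 13.15 W

13.1 W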